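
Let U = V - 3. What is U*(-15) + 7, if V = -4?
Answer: 112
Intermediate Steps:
U = -7 (U = -4 - 3 = -7)
U*(-15) + 7 = -7*(-15) + 7 = 105 + 7 = 112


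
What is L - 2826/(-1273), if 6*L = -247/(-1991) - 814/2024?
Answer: 1013671331/466355912 ≈ 2.1736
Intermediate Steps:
L = -16981/366344 (L = (-247/(-1991) - 814/2024)/6 = (-247*(-1/1991) - 814*1/2024)/6 = (247/1991 - 37/92)/6 = (⅙)*(-50943/183172) = -16981/366344 ≈ -0.046353)
L - 2826/(-1273) = -16981/366344 - 2826/(-1273) = -16981/366344 - 2826*(-1/1273) = -16981/366344 + 2826/1273 = 1013671331/466355912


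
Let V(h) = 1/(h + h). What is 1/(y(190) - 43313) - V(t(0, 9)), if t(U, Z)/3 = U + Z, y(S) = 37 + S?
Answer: -3595/193887 ≈ -0.018542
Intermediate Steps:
t(U, Z) = 3*U + 3*Z (t(U, Z) = 3*(U + Z) = 3*U + 3*Z)
V(h) = 1/(2*h)
1/(y(190) - 43313) - V(t(0, 9)) = 1/((37 + 190) - 43313) - 1/(2*(3*0 + 3*9)) = 1/(227 - 43313) - 1/(2*(0 + 27)) = 1/(-43086) - 1/(2*27) = -1/43086 - 1/(2*27) = -1/43086 - 1*1/54 = -1/43086 - 1/54 = -3595/193887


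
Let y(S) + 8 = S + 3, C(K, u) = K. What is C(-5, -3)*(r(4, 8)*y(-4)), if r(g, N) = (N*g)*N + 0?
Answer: 11520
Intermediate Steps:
r(g, N) = g*N**2 (r(g, N) = g*N**2 + 0 = g*N**2)
y(S) = -5 + S (y(S) = -8 + (S + 3) = -8 + (3 + S) = -5 + S)
C(-5, -3)*(r(4, 8)*y(-4)) = -5*4*8**2*(-5 - 4) = -5*4*64*(-9) = -1280*(-9) = -5*(-2304) = 11520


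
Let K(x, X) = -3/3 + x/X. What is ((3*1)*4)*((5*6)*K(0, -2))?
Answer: -360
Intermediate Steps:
K(x, X) = -1 + x/X (K(x, X) = -3*⅓ + x/X = -1 + x/X)
((3*1)*4)*((5*6)*K(0, -2)) = ((3*1)*4)*((5*6)*((0 - 1*(-2))/(-2))) = (3*4)*(30*(-(0 + 2)/2)) = 12*(30*(-½*2)) = 12*(30*(-1)) = 12*(-30) = -360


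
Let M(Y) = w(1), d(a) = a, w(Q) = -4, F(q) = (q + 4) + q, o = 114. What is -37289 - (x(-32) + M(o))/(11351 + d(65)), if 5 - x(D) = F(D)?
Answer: -425691285/11416 ≈ -37289.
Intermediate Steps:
F(q) = 4 + 2*q (F(q) = (4 + q) + q = 4 + 2*q)
x(D) = 1 - 2*D (x(D) = 5 - (4 + 2*D) = 5 + (-4 - 2*D) = 1 - 2*D)
M(Y) = -4
-37289 - (x(-32) + M(o))/(11351 + d(65)) = -37289 - ((1 - 2*(-32)) - 4)/(11351 + 65) = -37289 - ((1 + 64) - 4)/11416 = -37289 - (65 - 4)/11416 = -37289 - 61/11416 = -425691285/11416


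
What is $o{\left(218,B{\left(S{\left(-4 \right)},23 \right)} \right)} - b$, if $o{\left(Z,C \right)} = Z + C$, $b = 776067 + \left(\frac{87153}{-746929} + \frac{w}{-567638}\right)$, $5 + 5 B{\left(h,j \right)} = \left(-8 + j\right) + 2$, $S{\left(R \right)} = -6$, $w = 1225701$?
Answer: $- \frac{1644732879136276351}{2119926418510} \approx -7.7584 \cdot 10^{5}$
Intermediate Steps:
$B{\left(h,j \right)} = - \frac{11}{5} + \frac{j}{5}$ ($B{\left(h,j \right)} = -1 + \frac{\left(-8 + j\right) + 2}{5} = -1 + \frac{-6 + j}{5} = -1 + \left(- \frac{6}{5} + \frac{j}{5}\right) = - \frac{11}{5} + \frac{j}{5}$)
$b = \frac{329040022183783191}{423985283702}$ ($b = 776067 + \left(\frac{87153}{-746929} + \frac{1225701}{-567638}\right) = 776067 + \left(87153 \left(- \frac{1}{746929}\right) + 1225701 \left(- \frac{1}{567638}\right)\right) = 776067 - \frac{964982976843}{423985283702} = \frac{329040022183783191}{423985283702} \approx 7.7607 \cdot 10^{5}$)
$o{\left(Z,C \right)} = C + Z$
$o{\left(218,B{\left(S{\left(-4 \right)},23 \right)} \right)} - b = \left(\left(- \frac{11}{5} + \frac{1}{5} \cdot 23\right) + 218\right) - \frac{329040022183783191}{423985283702} = \left(\left(- \frac{11}{5} + \frac{23}{5}\right) + 218\right) - \frac{329040022183783191}{423985283702} = \left(\frac{12}{5} + 218\right) - \frac{329040022183783191}{423985283702} = \frac{1102}{5} - \frac{329040022183783191}{423985283702} = - \frac{1644732879136276351}{2119926418510}$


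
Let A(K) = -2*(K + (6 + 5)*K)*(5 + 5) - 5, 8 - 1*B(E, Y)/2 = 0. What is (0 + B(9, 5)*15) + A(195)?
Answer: -46565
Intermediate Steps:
B(E, Y) = 16 (B(E, Y) = 16 - 2*0 = 16 + 0 = 16)
A(K) = -5 - 240*K (A(K) = -2*(K + 11*K)*10 - 5 = -2*12*K*10 - 5 = -240*K - 5 = -5 - 240*K)
(0 + B(9, 5)*15) + A(195) = (0 + 16*15) + (-5 - 240*195) = (0 + 240) + (-5 - 46800) = 240 - 46805 = -46565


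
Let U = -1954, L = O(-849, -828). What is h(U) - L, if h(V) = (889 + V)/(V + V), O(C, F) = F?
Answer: 3236889/3908 ≈ 828.27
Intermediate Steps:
L = -828
h(V) = (889 + V)/(2*V) (h(V) = (889 + V)/((2*V)) = (889 + V)*(1/(2*V)) = (889 + V)/(2*V))
h(U) - L = (½)*(889 - 1954)/(-1954) - 1*(-828) = (½)*(-1/1954)*(-1065) + 828 = 1065/3908 + 828 = 3236889/3908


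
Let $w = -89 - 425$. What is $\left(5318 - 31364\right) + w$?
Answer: $-26560$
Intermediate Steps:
$w = -514$ ($w = -89 - 425 = -514$)
$\left(5318 - 31364\right) + w = \left(5318 - 31364\right) - 514 = -26046 - 514 = -26560$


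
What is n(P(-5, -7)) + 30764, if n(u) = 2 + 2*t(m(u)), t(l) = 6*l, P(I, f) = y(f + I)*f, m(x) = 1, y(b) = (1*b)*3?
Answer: 30778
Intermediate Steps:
y(b) = 3*b (y(b) = b*3 = 3*b)
P(I, f) = f*(3*I + 3*f) (P(I, f) = (3*(f + I))*f = (3*(I + f))*f = (3*I + 3*f)*f = f*(3*I + 3*f))
n(u) = 14 (n(u) = 2 + 2*(6*1) = 2 + 2*6 = 2 + 12 = 14)
n(P(-5, -7)) + 30764 = 14 + 30764 = 30778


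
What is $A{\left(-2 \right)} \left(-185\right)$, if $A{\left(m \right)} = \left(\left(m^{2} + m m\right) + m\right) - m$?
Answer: $-1480$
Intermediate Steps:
$A{\left(m \right)} = 2 m^{2}$ ($A{\left(m \right)} = \left(\left(m^{2} + m^{2}\right) + m\right) - m = \left(2 m^{2} + m\right) - m = \left(m + 2 m^{2}\right) - m = 2 m^{2}$)
$A{\left(-2 \right)} \left(-185\right) = 2 \left(-2\right)^{2} \left(-185\right) = 2 \cdot 4 \left(-185\right) = 8 \left(-185\right) = -1480$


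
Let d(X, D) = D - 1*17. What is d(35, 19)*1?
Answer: 2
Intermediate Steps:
d(X, D) = -17 + D (d(X, D) = D - 17 = -17 + D)
d(35, 19)*1 = (-17 + 19)*1 = 2*1 = 2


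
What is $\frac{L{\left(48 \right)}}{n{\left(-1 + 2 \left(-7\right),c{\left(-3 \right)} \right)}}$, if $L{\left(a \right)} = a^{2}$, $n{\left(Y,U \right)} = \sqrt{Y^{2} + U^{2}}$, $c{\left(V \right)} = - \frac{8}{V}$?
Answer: $\frac{6912 \sqrt{2089}}{2089} \approx 151.23$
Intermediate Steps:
$n{\left(Y,U \right)} = \sqrt{U^{2} + Y^{2}}$
$\frac{L{\left(48 \right)}}{n{\left(-1 + 2 \left(-7\right),c{\left(-3 \right)} \right)}} = \frac{48^{2}}{\sqrt{\left(- \frac{8}{-3}\right)^{2} + \left(-1 + 2 \left(-7\right)\right)^{2}}} = \frac{2304}{\sqrt{\left(\left(-8\right) \left(- \frac{1}{3}\right)\right)^{2} + \left(-1 - 14\right)^{2}}} = \frac{2304}{\sqrt{\left(\frac{8}{3}\right)^{2} + \left(-15\right)^{2}}} = \frac{2304}{\sqrt{\frac{64}{9} + 225}} = \frac{2304}{\sqrt{\frac{2089}{9}}} = \frac{2304}{\frac{1}{3} \sqrt{2089}} = 2304 \frac{3 \sqrt{2089}}{2089} = \frac{6912 \sqrt{2089}}{2089}$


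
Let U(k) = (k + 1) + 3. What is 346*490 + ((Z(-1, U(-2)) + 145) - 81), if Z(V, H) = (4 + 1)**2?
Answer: 169629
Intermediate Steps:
U(k) = 4 + k (U(k) = (1 + k) + 3 = 4 + k)
Z(V, H) = 25 (Z(V, H) = 5**2 = 25)
346*490 + ((Z(-1, U(-2)) + 145) - 81) = 346*490 + ((25 + 145) - 81) = 169540 + (170 - 81) = 169540 + 89 = 169629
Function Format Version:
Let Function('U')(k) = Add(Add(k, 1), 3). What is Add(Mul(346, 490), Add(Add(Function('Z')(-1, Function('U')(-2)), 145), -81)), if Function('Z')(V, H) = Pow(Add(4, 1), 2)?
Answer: 169629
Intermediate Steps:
Function('U')(k) = Add(4, k) (Function('U')(k) = Add(Add(1, k), 3) = Add(4, k))
Function('Z')(V, H) = 25 (Function('Z')(V, H) = Pow(5, 2) = 25)
Add(Mul(346, 490), Add(Add(Function('Z')(-1, Function('U')(-2)), 145), -81)) = Add(Mul(346, 490), Add(Add(25, 145), -81)) = Add(169540, Add(170, -81)) = Add(169540, 89) = 169629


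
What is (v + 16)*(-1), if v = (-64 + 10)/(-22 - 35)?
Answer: -322/19 ≈ -16.947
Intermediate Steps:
v = 18/19 (v = -54/(-57) = -54*(-1/57) = 18/19 ≈ 0.94737)
(v + 16)*(-1) = (18/19 + 16)*(-1) = (322/19)*(-1) = -322/19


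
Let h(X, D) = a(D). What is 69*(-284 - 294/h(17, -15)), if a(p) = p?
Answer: -91218/5 ≈ -18244.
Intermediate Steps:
h(X, D) = D
69*(-284 - 294/h(17, -15)) = 69*(-284 - 294/(-15)) = 69*(-284 - 294*(-1/15)) = 69*(-284 + 98/5) = 69*(-1322/5) = -91218/5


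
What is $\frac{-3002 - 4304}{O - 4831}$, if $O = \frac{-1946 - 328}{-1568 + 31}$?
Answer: $\frac{11229322}{7422973} \approx 1.5128$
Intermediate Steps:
$O = \frac{2274}{1537}$ ($O = - \frac{2274}{-1537} = \left(-2274\right) \left(- \frac{1}{1537}\right) = \frac{2274}{1537} \approx 1.4795$)
$\frac{-3002 - 4304}{O - 4831} = \frac{-3002 - 4304}{\frac{2274}{1537} - 4831} = - \frac{7306}{- \frac{7422973}{1537}} = \left(-7306\right) \left(- \frac{1537}{7422973}\right) = \frac{11229322}{7422973}$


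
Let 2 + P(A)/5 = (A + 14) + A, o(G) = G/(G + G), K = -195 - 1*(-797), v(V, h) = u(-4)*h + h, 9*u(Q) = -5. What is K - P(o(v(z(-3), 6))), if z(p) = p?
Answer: 537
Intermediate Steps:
u(Q) = -5/9 (u(Q) = (1/9)*(-5) = -5/9)
v(V, h) = 4*h/9 (v(V, h) = -5*h/9 + h = 4*h/9)
K = 602 (K = -195 + 797 = 602)
o(G) = 1/2 (o(G) = G/((2*G)) = G*(1/(2*G)) = 1/2)
P(A) = 60 + 10*A (P(A) = -10 + 5*((A + 14) + A) = -10 + 5*((14 + A) + A) = -10 + 5*(14 + 2*A) = -10 + (70 + 10*A) = 60 + 10*A)
K - P(o(v(z(-3), 6))) = 602 - (60 + 10*(1/2)) = 602 - (60 + 5) = 602 - 1*65 = 602 - 65 = 537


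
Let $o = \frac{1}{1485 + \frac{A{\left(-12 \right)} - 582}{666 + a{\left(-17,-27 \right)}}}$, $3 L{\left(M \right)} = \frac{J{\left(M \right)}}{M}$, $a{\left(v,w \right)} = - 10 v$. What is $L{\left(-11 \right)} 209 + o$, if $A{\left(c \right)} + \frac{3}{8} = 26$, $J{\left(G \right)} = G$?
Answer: $\frac{2074810925}{29781687} \approx 69.667$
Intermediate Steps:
$A{\left(c \right)} = \frac{205}{8}$ ($A{\left(c \right)} = - \frac{3}{8} + 26 = \frac{205}{8}$)
$L{\left(M \right)} = \frac{1}{3}$ ($L{\left(M \right)} = \frac{M \frac{1}{M}}{3} = \frac{1}{3} \cdot 1 = \frac{1}{3}$)
$o = \frac{6688}{9927229}$ ($o = \frac{1}{1485 + \frac{\frac{205}{8} - 582}{666 - -170}} = \frac{1}{1485 - \frac{4451}{8 \left(666 + 170\right)}} = \frac{1}{1485 - \frac{4451}{8 \cdot 836}} = \frac{1}{1485 - \frac{4451}{6688}} = \frac{1}{\frac{9927229}{6688}} = \frac{6688}{9927229} \approx 0.0006737$)
$L{\left(-11 \right)} 209 + o = \frac{1}{3} \cdot 209 + \frac{6688}{9927229} = \frac{209}{3} + \frac{6688}{9927229} = \frac{2074810925}{29781687}$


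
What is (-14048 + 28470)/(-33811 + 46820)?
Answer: 14422/13009 ≈ 1.1086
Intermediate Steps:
(-14048 + 28470)/(-33811 + 46820) = 14422/13009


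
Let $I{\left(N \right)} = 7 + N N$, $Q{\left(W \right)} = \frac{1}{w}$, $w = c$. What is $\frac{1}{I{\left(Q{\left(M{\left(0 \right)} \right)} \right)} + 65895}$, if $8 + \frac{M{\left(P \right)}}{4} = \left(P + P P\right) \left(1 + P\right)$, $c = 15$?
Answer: $\frac{225}{14827951} \approx 1.5174 \cdot 10^{-5}$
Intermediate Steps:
$w = 15$
$M{\left(P \right)} = -32 + 4 \left(1 + P\right) \left(P + P^{2}\right)$ ($M{\left(P \right)} = -32 + 4 \left(P + P P\right) \left(1 + P\right) = -32 + 4 \left(P + P^{2}\right) \left(1 + P\right) = -32 + 4 \left(1 + P\right) \left(P + P^{2}\right)$)
$Q{\left(W \right)} = \frac{1}{15}$
$I{\left(N \right)} = 7 + N^{2}$
$\frac{1}{I{\left(Q{\left(M{\left(0 \right)} \right)} \right)} + 65895} = \frac{1}{\left(7 + \left(\frac{1}{15}\right)^{2}\right) + 65895} = \frac{1}{\left(7 + \frac{1}{225}\right) + 65895} = \frac{1}{\frac{1576}{225} + 65895} = \frac{1}{\frac{14827951}{225}} = \frac{225}{14827951}$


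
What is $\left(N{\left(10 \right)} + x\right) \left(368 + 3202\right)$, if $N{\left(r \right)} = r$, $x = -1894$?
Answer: $-6725880$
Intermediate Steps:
$\left(N{\left(10 \right)} + x\right) \left(368 + 3202\right) = \left(10 - 1894\right) \left(368 + 3202\right) = \left(-1884\right) 3570 = -6725880$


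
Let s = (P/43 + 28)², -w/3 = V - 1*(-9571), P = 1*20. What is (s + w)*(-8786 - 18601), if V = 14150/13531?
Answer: 19120837126556367/25018819 ≈ 7.6426e+8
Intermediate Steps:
V = 14150/13531 (V = 14150*(1/13531) = 14150/13531 ≈ 1.0457)
P = 20
w = -388558053/13531 (w = -3*(14150/13531 - 1*(-9571)) = -3*(14150/13531 + 9571) = -3*129519351/13531 = -388558053/13531 ≈ -28716.)
s = 1498176/1849 (s = (20/43 + 28)² = (1224/43)² = 1498176/1849 ≈ 810.26)
(s + w)*(-8786 - 18601) = (1498176/1849 - 388558053/13531)*(-8786 - 18601) = -698172020541/25018819*(-27387) = 19120837126556367/25018819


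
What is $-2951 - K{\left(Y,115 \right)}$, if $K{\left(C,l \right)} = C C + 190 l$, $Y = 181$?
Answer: $-57562$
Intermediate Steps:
$K{\left(C,l \right)} = C^{2} + 190 l$
$-2951 - K{\left(Y,115 \right)} = -2951 - \left(181^{2} + 190 \cdot 115\right) = -2951 - \left(32761 + 21850\right) = -2951 - 54611 = -57562$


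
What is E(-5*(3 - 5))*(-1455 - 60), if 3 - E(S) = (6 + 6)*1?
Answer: 13635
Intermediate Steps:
E(S) = -9 (E(S) = 3 - (6 + 6) = 3 - 12 = -9)
E(-5*(3 - 5))*(-1455 - 60) = -9*(-1455 - 60) = -9*(-1515) = 13635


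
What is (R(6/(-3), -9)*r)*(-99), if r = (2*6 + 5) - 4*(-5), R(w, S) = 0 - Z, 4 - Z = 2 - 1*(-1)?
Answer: 3663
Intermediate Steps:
Z = 1 (Z = 4 - (2 - 1*(-1)) = 4 - (2 + 1) = 4 - 1*3 = 4 - 3 = 1)
R(w, S) = -1 (R(w, S) = 0 - 1*1 = 0 - 1 = -1)
r = 37 (r = (12 + 5) + 20 = 17 + 20 = 37)
(R(6/(-3), -9)*r)*(-99) = -1*37*(-99) = -37*(-99) = 3663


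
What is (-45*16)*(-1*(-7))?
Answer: -5040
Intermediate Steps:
(-45*16)*(-1*(-7)) = -720*7 = -5040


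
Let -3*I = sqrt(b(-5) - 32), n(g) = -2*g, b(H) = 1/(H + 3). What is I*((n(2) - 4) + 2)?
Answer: I*sqrt(130) ≈ 11.402*I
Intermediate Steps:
b(H) = 1/(3 + H)
I = -I*sqrt(130)/6 (I = -sqrt(1/(3 - 5) - 32)/3 = -sqrt(1/(-2) - 32)/3 = -sqrt(-1/2 - 32)/3 = -I*sqrt(130)/6 ≈ -1.9003*I)
I*((n(2) - 4) + 2) = (-I*sqrt(130)/6)*((-2*2 - 4) + 2) = (-I*sqrt(130)/6)*((-4 - 4) + 2) = (-I*sqrt(130)/6)*(-8 + 2) = -I*sqrt(130)/6*(-6) = I*sqrt(130)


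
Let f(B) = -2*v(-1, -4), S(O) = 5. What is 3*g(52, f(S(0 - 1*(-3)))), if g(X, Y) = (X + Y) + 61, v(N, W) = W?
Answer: 363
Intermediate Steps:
f(B) = 8 (f(B) = -2*(-4) = 8)
g(X, Y) = 61 + X + Y
3*g(52, f(S(0 - 1*(-3)))) = 3*(61 + 52 + 8) = 3*121 = 363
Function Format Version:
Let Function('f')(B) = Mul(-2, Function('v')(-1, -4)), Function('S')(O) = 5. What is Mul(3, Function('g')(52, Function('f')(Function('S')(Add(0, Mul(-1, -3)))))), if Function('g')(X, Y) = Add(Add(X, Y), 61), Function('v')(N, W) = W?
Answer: 363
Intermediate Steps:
Function('f')(B) = 8 (Function('f')(B) = Mul(-2, -4) = 8)
Function('g')(X, Y) = Add(61, X, Y)
Mul(3, Function('g')(52, Function('f')(Function('S')(Add(0, Mul(-1, -3)))))) = Mul(3, Add(61, 52, 8)) = Mul(3, 121) = 363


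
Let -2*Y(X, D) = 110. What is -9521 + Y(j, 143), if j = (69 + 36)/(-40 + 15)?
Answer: -9576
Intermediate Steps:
j = -21/5 (j = 105/(-25) = 105*(-1/25) = -21/5 ≈ -4.2000)
Y(X, D) = -55 (Y(X, D) = -½*110 = -55)
-9521 + Y(j, 143) = -9521 - 55 = -9576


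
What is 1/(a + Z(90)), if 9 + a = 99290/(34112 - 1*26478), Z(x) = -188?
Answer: -3817/702304 ≈ -0.0054350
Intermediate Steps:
a = 15292/3817 (a = -9 + 99290/(34112 - 1*26478) = -9 + 99290/(34112 - 26478) = -9 + 99290/7634 = -9 + 99290*(1/7634) = -9 + 49645/3817 = 15292/3817 ≈ 4.0063)
1/(a + Z(90)) = 1/(15292/3817 - 188) = 1/(-702304/3817) = -3817/702304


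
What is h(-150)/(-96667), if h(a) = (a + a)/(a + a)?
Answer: -1/96667 ≈ -1.0345e-5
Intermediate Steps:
h(a) = 1 (h(a) = (2*a)/((2*a)) = (2*a)*(1/(2*a)) = 1)
h(-150)/(-96667) = 1/(-96667) = 1*(-1/96667) = -1/96667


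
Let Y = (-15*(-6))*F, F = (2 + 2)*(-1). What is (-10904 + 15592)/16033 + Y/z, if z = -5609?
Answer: 32066872/89929097 ≈ 0.35658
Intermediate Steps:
F = -4 (F = 4*(-1) = -4)
Y = -360 (Y = -15*(-6)*(-4) = 90*(-4) = -360)
(-10904 + 15592)/16033 + Y/z = (-10904 + 15592)/16033 - 360/(-5609) = 4688*(1/16033) - 360*(-1/5609) = 4688/16033 + 360/5609 = 32066872/89929097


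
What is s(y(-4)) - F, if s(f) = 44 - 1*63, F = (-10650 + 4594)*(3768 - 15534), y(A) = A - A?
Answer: -71254915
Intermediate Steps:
y(A) = 0
F = 71254896 (F = -6056*(-11766) = 71254896)
s(f) = -19 (s(f) = 44 - 63 = -19)
s(y(-4)) - F = -19 - 1*71254896 = -19 - 71254896 = -71254915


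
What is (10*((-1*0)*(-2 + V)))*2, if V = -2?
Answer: 0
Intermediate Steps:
(10*((-1*0)*(-2 + V)))*2 = (10*((-1*0)*(-2 - 2)))*2 = (10*(0*(-4)))*2 = (10*0)*2 = 0*2 = 0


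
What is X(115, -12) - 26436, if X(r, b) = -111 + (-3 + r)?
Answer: -26435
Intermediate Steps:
X(r, b) = -114 + r
X(115, -12) - 26436 = (-114 + 115) - 26436 = 1 - 26436 = -26435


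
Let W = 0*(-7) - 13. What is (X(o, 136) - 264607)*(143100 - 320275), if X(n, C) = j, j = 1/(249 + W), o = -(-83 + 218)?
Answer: 11064091695925/236 ≈ 4.6882e+10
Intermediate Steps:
o = -135 (o = -1*135 = -135)
W = -13 (W = 0 - 13 = -13)
j = 1/236 (j = 1/(249 - 13) = 1/236 ≈ 0.0042373)
X(n, C) = 1/236
(X(o, 136) - 264607)*(143100 - 320275) = (1/236 - 264607)*(143100 - 320275) = -62447251/236*(-177175) = 11064091695925/236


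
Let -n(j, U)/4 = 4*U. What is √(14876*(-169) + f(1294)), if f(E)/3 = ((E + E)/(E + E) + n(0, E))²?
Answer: √1283328583 ≈ 35824.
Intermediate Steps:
n(j, U) = -16*U
f(E) = 3*(1 - 16*E)² (f(E) = 3*((E + E)/(E + E) - 16*E)² = 3*((2*E)/((2*E)) - 16*E)² = 3*((2*E)*(1/(2*E)) - 16*E)² = 3*(1 - 16*E)²)
√(14876*(-169) + f(1294)) = √(14876*(-169) + 3*(-1 + 16*1294)²) = √(-2514044 + 3*(-1 + 20704)²) = √(-2514044 + 3*20703²) = √(-2514044 + 3*428614209) = √(-2514044 + 1285842627) = √1283328583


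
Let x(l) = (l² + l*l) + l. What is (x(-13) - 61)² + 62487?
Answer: 132183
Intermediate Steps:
x(l) = l + 2*l² (x(l) = (l² + l²) + l = 2*l² + l = l + 2*l²)
(x(-13) - 61)² + 62487 = (-13*(1 + 2*(-13)) - 61)² + 62487 = (-13*(1 - 26) - 61)² + 62487 = (-13*(-25) - 61)² + 62487 = (325 - 61)² + 62487 = 264² + 62487 = 69696 + 62487 = 132183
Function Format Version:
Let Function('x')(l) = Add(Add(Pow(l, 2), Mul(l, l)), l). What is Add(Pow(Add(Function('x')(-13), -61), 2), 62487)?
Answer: 132183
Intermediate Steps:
Function('x')(l) = Add(l, Mul(2, Pow(l, 2))) (Function('x')(l) = Add(Add(Pow(l, 2), Pow(l, 2)), l) = Add(Mul(2, Pow(l, 2)), l) = Add(l, Mul(2, Pow(l, 2))))
Add(Pow(Add(Function('x')(-13), -61), 2), 62487) = Add(Pow(Add(Mul(-13, Add(1, Mul(2, -13))), -61), 2), 62487) = Add(Pow(Add(Mul(-13, Add(1, -26)), -61), 2), 62487) = Add(Pow(Add(Mul(-13, -25), -61), 2), 62487) = Add(Pow(Add(325, -61), 2), 62487) = Add(Pow(264, 2), 62487) = Add(69696, 62487) = 132183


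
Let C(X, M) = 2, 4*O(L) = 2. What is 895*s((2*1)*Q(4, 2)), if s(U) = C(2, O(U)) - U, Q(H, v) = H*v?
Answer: -12530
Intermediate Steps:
O(L) = ½ (O(L) = (¼)*2 = ½)
s(U) = 2 - U
895*s((2*1)*Q(4, 2)) = 895*(2 - 2*1*4*2) = 895*(2 - 2*8) = 895*(2 - 1*16) = 895*(2 - 16) = 895*(-14) = -12530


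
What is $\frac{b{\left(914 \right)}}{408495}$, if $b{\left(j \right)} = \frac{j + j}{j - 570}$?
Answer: $\frac{457}{35130570} \approx 1.3009 \cdot 10^{-5}$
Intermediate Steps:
$b{\left(j \right)} = \frac{2 j}{-570 + j}$
$\frac{b{\left(914 \right)}}{408495} = \frac{2 \cdot 914 \frac{1}{-570 + 914}}{408495} = 2 \cdot 914 \cdot \frac{1}{344} \cdot \frac{1}{408495} = \frac{457}{86} \cdot \frac{1}{408495} = \frac{457}{35130570}$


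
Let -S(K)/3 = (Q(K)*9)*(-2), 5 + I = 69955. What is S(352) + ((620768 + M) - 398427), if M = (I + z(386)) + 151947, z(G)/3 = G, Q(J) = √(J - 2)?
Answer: 445396 + 270*√14 ≈ 4.4641e+5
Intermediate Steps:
I = 69950 (I = -5 + 69955 = 69950)
Q(J) = √(-2 + J)
z(G) = 3*G
M = 223055 (M = (69950 + 3*386) + 151947 = (69950 + 1158) + 151947 = 71108 + 151947 = 223055)
S(K) = 54*√(-2 + K) (S(K) = -3*√(-2 + K)*9*(-2) = -3*9*√(-2 + K)*(-2) = -(-54)*√(-2 + K) = 54*√(-2 + K))
S(352) + ((620768 + M) - 398427) = 54*√(-2 + 352) + ((620768 + 223055) - 398427) = 54*√350 + (843823 - 398427) = 54*(5*√14) + 445396 = 270*√14 + 445396 = 445396 + 270*√14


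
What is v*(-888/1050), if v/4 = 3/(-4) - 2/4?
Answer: 148/35 ≈ 4.2286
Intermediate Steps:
v = -5 (v = 4*(3/(-4) - 2/4) = 4*(3*(-1/4) - 2*1/4) = 4*(-3/4 - 1/2) = 4*(-5/4) = -5)
v*(-888/1050) = -(-4440)/1050 = -5*(-148/175) = 148/35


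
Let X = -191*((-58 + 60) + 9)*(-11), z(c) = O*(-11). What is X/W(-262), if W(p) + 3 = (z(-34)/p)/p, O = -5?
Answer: -1586431484/205877 ≈ -7705.7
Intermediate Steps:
z(c) = 55 (z(c) = -5*(-11) = 55)
X = 23111 (X = -191*(2 + 9)*(-11) = -191*11*(-11) = -2101*(-11) = 23111)
W(p) = -3 + 55/p² (W(p) = -3 + (55/p)/p = -3 + 55/p²)
X/W(-262) = 23111/(-3 + 55/(-262)²) = 23111/(-3 + 55*(1/68644)) = 23111/(-3 + 55/68644) = 23111/(-205877/68644) = 23111*(-68644/205877) = -1586431484/205877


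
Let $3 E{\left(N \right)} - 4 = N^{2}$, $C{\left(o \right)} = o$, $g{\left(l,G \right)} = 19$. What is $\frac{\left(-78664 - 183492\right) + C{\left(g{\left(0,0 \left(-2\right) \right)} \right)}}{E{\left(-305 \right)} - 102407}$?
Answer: $\frac{786411}{214192} \approx 3.6715$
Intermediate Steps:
$E{\left(N \right)} = \frac{4}{3} + \frac{N^{2}}{3}$
$\frac{\left(-78664 - 183492\right) + C{\left(g{\left(0,0 \left(-2\right) \right)} \right)}}{E{\left(-305 \right)} - 102407} = \frac{\left(-78664 - 183492\right) + 19}{\left(\frac{4}{3} + \frac{\left(-305\right)^{2}}{3}\right) - 102407} = \frac{-262156 + 19}{\left(\frac{4}{3} + \frac{1}{3} \cdot 93025\right) - 102407} = - \frac{262137}{\left(\frac{4}{3} + \frac{93025}{3}\right) - 102407} = - \frac{262137}{\frac{93029}{3} - 102407} = - \frac{262137}{- \frac{214192}{3}} = \left(-262137\right) \left(- \frac{3}{214192}\right) = \frac{786411}{214192}$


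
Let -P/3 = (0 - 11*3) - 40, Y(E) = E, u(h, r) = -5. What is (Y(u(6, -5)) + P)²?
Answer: 45796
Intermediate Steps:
P = 219 (P = -3*((0 - 11*3) - 40) = -3*((0 - 33) - 40) = -3*(-33 - 40) = -3*(-73) = 219)
(Y(u(6, -5)) + P)² = (-5 + 219)² = 214² = 45796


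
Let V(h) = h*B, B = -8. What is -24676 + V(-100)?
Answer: -23876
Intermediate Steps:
V(h) = -8*h (V(h) = h*(-8) = -8*h)
-24676 + V(-100) = -24676 - 8*(-100) = -24676 + 800 = -23876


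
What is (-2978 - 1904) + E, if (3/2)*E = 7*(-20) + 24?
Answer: -14878/3 ≈ -4959.3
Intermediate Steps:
E = -232/3 (E = 2*(7*(-20) + 24)/3 = 2*(-140 + 24)/3 = (2/3)*(-116) = -232/3 ≈ -77.333)
(-2978 - 1904) + E = (-2978 - 1904) - 232/3 = -4882 - 232/3 = -14878/3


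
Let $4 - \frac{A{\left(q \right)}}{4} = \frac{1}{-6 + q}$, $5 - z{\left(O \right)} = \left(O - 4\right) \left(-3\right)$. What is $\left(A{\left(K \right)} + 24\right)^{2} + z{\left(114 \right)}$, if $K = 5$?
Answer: $2271$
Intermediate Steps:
$z{\left(O \right)} = -7 + 3 O$ ($z{\left(O \right)} = 5 - \left(O - 4\right) \left(-3\right) = 5 - \left(-4 + O\right) \left(-3\right) = 5 - \left(12 - 3 O\right) = 5 + \left(-12 + 3 O\right) = -7 + 3 O$)
$A{\left(q \right)} = 16 - \frac{4}{-6 + q}$
$\left(A{\left(K \right)} + 24\right)^{2} + z{\left(114 \right)} = \left(\frac{4 \left(-25 + 4 \cdot 5\right)}{-6 + 5} + 24\right)^{2} + \left(-7 + 3 \cdot 114\right) = \left(\frac{4 \left(-25 + 20\right)}{-1} + 24\right)^{2} + \left(-7 + 342\right) = \left(4 \left(-1\right) \left(-5\right) + 24\right)^{2} + 335 = \left(20 + 24\right)^{2} + 335 = 44^{2} + 335 = 1936 + 335 = 2271$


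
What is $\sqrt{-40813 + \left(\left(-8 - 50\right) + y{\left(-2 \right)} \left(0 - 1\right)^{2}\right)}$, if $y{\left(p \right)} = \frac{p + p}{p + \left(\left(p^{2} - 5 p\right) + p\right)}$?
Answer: $\frac{i \sqrt{1021785}}{5} \approx 202.17 i$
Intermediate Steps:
$y{\left(p \right)} = \frac{2 p}{p^{2} - 3 p}$ ($y{\left(p \right)} = \frac{2 p}{p + \left(p^{2} - 4 p\right)} = \frac{2 p}{p^{2} - 3 p}$)
$\sqrt{-40813 + \left(\left(-8 - 50\right) + y{\left(-2 \right)} \left(0 - 1\right)^{2}\right)} = \sqrt{-40813 + \left(\left(-8 - 50\right) + \frac{2}{-3 - 2} \left(0 - 1\right)^{2}\right)} = \sqrt{-40813 + \left(\left(-8 - 50\right) + \frac{2}{-5} \left(-1\right)^{2}\right)} = \sqrt{-40813 - \left(58 - 2 \left(- \frac{1}{5}\right) 1\right)} = \sqrt{-40813 - \frac{292}{5}} = \sqrt{- \frac{204357}{5}} = \frac{i \sqrt{1021785}}{5}$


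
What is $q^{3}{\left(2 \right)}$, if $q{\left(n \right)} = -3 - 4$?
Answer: $-343$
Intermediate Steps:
$q{\left(n \right)} = -7$ ($q{\left(n \right)} = -3 - 4 = -7$)
$q^{3}{\left(2 \right)} = \left(-7\right)^{3} = -343$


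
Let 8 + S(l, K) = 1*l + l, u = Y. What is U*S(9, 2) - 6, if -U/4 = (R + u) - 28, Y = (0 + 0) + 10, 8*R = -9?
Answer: 759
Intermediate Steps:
R = -9/8 (R = (1/8)*(-9) = -9/8 ≈ -1.1250)
Y = 10 (Y = 0 + 10 = 10)
u = 10
S(l, K) = -8 + 2*l (S(l, K) = -8 + (1*l + l) = -8 + (l + l) = -8 + 2*l)
U = 153/2 (U = -4*((-9/8 + 10) - 28) = -4*(71/8 - 28) = -4*(-153/8) = 153/2 ≈ 76.500)
U*S(9, 2) - 6 = 153*(-8 + 2*9)/2 - 6 = 153*(-8 + 18)/2 - 6 = (153/2)*10 - 6 = 765 - 6 = 759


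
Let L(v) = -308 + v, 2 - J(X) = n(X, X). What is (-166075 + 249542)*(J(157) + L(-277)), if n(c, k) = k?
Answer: -61765580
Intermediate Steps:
J(X) = 2 - X
(-166075 + 249542)*(J(157) + L(-277)) = (-166075 + 249542)*((2 - 1*157) + (-308 - 277)) = 83467*((2 - 157) - 585) = 83467*(-155 - 585) = 83467*(-740) = -61765580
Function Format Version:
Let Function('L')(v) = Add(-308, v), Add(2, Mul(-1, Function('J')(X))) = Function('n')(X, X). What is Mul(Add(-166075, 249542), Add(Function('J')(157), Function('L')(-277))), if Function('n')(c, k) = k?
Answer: -61765580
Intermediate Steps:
Function('J')(X) = Add(2, Mul(-1, X))
Mul(Add(-166075, 249542), Add(Function('J')(157), Function('L')(-277))) = Mul(Add(-166075, 249542), Add(Add(2, Mul(-1, 157)), Add(-308, -277))) = Mul(83467, Add(Add(2, -157), -585)) = Mul(83467, Add(-155, -585)) = Mul(83467, -740) = -61765580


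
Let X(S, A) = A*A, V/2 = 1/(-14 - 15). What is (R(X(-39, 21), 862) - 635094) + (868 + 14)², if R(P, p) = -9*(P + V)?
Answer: 4026987/29 ≈ 1.3886e+5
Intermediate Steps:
V = -2/29 (V = 2/(-14 - 15) = 2/(-29) = 2*(-1/29) = -2/29 ≈ -0.068966)
X(S, A) = A²
R(P, p) = 18/29 - 9*P (R(P, p) = -9*(P - 2/29) = -9*(-2/29 + P) = 18/29 - 9*P)
(R(X(-39, 21), 862) - 635094) + (868 + 14)² = ((18/29 - 9*21²) - 635094) + (868 + 14)² = ((18/29 - 9*441) - 635094) + 882² = ((18/29 - 3969) - 635094) + 777924 = (-115083/29 - 635094) + 777924 = -18532809/29 + 777924 = 4026987/29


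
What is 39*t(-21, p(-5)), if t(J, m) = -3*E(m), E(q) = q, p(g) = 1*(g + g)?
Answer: 1170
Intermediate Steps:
p(g) = 2*g (p(g) = 1*(2*g) = 2*g)
t(J, m) = -3*m
39*t(-21, p(-5)) = 39*(-6*(-5)) = 39*(-3*(-10)) = 39*30 = 1170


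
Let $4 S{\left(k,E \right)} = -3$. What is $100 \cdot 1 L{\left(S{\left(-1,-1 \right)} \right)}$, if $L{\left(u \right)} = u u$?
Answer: $\frac{225}{4} \approx 56.25$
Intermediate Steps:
$S{\left(k,E \right)} = - \frac{3}{4}$ ($S{\left(k,E \right)} = \frac{1}{4} \left(-3\right) = - \frac{3}{4}$)
$L{\left(u \right)} = u^{2}$
$100 \cdot 1 L{\left(S{\left(-1,-1 \right)} \right)} = 100 \cdot 1 \left(- \frac{3}{4}\right)^{2} = 100 \cdot \frac{9}{16} = \frac{225}{4}$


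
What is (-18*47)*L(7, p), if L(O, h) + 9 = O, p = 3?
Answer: 1692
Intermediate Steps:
L(O, h) = -9 + O
(-18*47)*L(7, p) = (-18*47)*(-9 + 7) = -846*(-2) = 1692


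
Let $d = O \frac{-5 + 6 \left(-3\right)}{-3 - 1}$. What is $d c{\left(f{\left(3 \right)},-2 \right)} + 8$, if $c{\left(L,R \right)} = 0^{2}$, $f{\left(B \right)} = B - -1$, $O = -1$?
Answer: $8$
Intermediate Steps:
$f{\left(B \right)} = 1 + B$ ($f{\left(B \right)} = B + 1 = 1 + B$)
$d = - \frac{23}{4}$ ($d = - \frac{-5 + 6 \left(-3\right)}{-3 - 1} = - \frac{-5 - 18}{-4} = - \frac{\left(-23\right) \left(-1\right)}{4} = \left(-1\right) \frac{23}{4} = - \frac{23}{4} \approx -5.75$)
$c{\left(L,R \right)} = 0$
$d c{\left(f{\left(3 \right)},-2 \right)} + 8 = \left(- \frac{23}{4}\right) 0 + 8 = 0 + 8 = 8$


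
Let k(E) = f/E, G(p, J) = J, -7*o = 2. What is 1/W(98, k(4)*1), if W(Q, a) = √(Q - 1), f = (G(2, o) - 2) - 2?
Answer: √97/97 ≈ 0.10153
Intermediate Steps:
o = -2/7 (o = -⅐*2 = -2/7 ≈ -0.28571)
f = -30/7 (f = (-2/7 - 2) - 2 = -16/7 - 2 = -30/7 ≈ -4.2857)
k(E) = -30/(7*E)
W(Q, a) = √(-1 + Q)
1/W(98, k(4)*1) = 1/(√(-1 + 98)) = 1/(√97) = √97/97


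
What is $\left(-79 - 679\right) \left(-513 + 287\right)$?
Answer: $171308$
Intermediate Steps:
$\left(-79 - 679\right) \left(-513 + 287\right) = \left(-758\right) \left(-226\right) = 171308$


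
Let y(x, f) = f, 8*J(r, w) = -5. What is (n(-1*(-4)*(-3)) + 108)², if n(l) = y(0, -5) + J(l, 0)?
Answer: 670761/64 ≈ 10481.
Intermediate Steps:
J(r, w) = -5/8 (J(r, w) = (⅛)*(-5) = -5/8)
n(l) = -45/8 (n(l) = -5 - 5/8 = -45/8)
(n(-1*(-4)*(-3)) + 108)² = (-45/8 + 108)² = (819/8)² = 670761/64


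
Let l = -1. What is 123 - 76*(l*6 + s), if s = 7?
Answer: 47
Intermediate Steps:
123 - 76*(l*6 + s) = 123 - 76*(-1*6 + 7) = 123 - 76*(-6 + 7) = 123 - 76*1 = 123 - 76 = 47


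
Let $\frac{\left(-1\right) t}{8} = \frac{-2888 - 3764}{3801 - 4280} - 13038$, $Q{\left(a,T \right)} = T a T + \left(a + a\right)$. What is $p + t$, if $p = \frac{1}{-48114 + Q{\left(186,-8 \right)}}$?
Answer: $\frac{1788617238721}{17166402} \approx 1.0419 \cdot 10^{5}$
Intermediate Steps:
$Q{\left(a,T \right)} = 2 a + a T^{2}$ ($Q{\left(a,T \right)} = a T^{2} + 2 a = 2 a + a T^{2}$)
$t = \frac{49908400}{479}$ ($t = - 8 \left(\frac{-2888 - 3764}{3801 - 4280} - 13038\right) = - 8 \left(- \frac{6652}{-479} - 13038\right) = - 8 \left(\left(-6652\right) \left(- \frac{1}{479}\right) - 13038\right) = - 8 \left(\frac{6652}{479} - 13038\right) = \left(-8\right) \left(- \frac{6238550}{479}\right) = \frac{49908400}{479} \approx 1.0419 \cdot 10^{5}$)
$p = - \frac{1}{35838}$ ($p = \frac{1}{-48114 + 186 \left(2 + \left(-8\right)^{2}\right)} = \frac{1}{-48114 + 186 \left(2 + 64\right)} = \frac{1}{-48114 + 186 \cdot 66} = \frac{1}{-48114 + 12276} = \frac{1}{-35838} = - \frac{1}{35838} \approx -2.7903 \cdot 10^{-5}$)
$p + t = - \frac{1}{35838} + \frac{49908400}{479} = \frac{1788617238721}{17166402}$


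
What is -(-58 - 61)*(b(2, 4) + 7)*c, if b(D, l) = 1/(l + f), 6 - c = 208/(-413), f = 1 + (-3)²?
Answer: 2260269/413 ≈ 5472.8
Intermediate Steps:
f = 10 (f = 1 + 9 = 10)
c = 2686/413 (c = 6 - 208/(-413) = 6 - 208*(-1)/413 = 6 - 1*(-208/413) = 6 + 208/413 = 2686/413 ≈ 6.5036)
b(D, l) = 1/(10 + l) (b(D, l) = 1/(l + 10) = 1/(10 + l))
-(-58 - 61)*(b(2, 4) + 7)*c = -(-58 - 61)*(1/(10 + 4) + 7)*2686/413 = -(-119*(1/14 + 7))*2686/413 = -(-119*99/14)*2686/413 = -(-1683)*2686/(2*413) = -1*(-2260269/413) = 2260269/413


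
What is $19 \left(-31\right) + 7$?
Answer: $-582$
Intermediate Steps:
$19 \left(-31\right) + 7 = -589 + 7 = -582$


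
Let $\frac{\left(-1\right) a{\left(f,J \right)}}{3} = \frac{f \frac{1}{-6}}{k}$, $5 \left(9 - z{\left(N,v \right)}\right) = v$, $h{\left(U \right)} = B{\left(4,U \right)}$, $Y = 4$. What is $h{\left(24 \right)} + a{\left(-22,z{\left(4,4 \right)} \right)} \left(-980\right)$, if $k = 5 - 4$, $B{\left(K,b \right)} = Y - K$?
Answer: $10780$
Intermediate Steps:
$B{\left(K,b \right)} = 4 - K$
$k = 1$ ($k = 5 - 4 = 1$)
$h{\left(U \right)} = 0$ ($h{\left(U \right)} = 4 - 4 = 0$)
$z{\left(N,v \right)} = 9 - \frac{v}{5}$
$a{\left(f,J \right)} = \frac{f}{2}$ ($a{\left(f,J \right)} = - 3 \frac{f \frac{1}{-6}}{1} = - 3 f \left(- \frac{1}{6}\right) 1 = - 3 - \frac{f}{6} \cdot 1 = - 3 \left(- \frac{f}{6}\right) = \frac{f}{2}$)
$h{\left(24 \right)} + a{\left(-22,z{\left(4,4 \right)} \right)} \left(-980\right) = 0 + \frac{1}{2} \left(-22\right) \left(-980\right) = 0 - -10780 = 0 + 10780 = 10780$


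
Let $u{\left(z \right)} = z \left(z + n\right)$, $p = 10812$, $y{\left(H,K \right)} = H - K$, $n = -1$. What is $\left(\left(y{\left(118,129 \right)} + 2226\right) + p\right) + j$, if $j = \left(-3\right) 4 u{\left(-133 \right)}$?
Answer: $-200837$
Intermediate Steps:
$u{\left(z \right)} = z \left(-1 + z\right)$ ($u{\left(z \right)} = z \left(z - 1\right) = z \left(-1 + z\right)$)
$j = -213864$ ($j = \left(-3\right) 4 \left(- 133 \left(-1 - 133\right)\right) = - 12 \left(\left(-133\right) \left(-134\right)\right) = \left(-12\right) 17822 = -213864$)
$\left(\left(y{\left(118,129 \right)} + 2226\right) + p\right) + j = \left(\left(\left(118 - 129\right) + 2226\right) + 10812\right) - 213864 = \left(\left(-11 + 2226\right) + 10812\right) - 213864 = \left(2215 + 10812\right) - 213864 = 13027 - 213864 = -200837$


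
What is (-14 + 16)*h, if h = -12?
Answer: -24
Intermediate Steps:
(-14 + 16)*h = (-14 + 16)*(-12) = 2*(-12) = -24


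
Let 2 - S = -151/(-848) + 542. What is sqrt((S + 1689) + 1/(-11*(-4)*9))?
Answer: sqrt(56228082713)/6996 ≈ 33.894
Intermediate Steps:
S = -458071/848 (S = 2 - (-151/(-848) + 542) = 2 - (-151*(-1/848) + 542) = 2 - (151/848 + 542) = 2 - 1*459767/848 = 2 - 459767/848 = -458071/848 ≈ -540.18)
sqrt((S + 1689) + 1/(-11*(-4)*9)) = sqrt((-458071/848 + 1689) + 1/(-11*(-4)*9)) = sqrt(974201/848 + 1/(44*9)) = sqrt(974201/848 + 1/396) = sqrt(96446111/83952) = sqrt(56228082713)/6996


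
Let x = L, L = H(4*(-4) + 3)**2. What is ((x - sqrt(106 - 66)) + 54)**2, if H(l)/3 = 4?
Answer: 39244 - 792*sqrt(10) ≈ 36740.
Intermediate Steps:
H(l) = 12 (H(l) = 3*4 = 12)
L = 144 (L = 12**2 = 144)
x = 144
((x - sqrt(106 - 66)) + 54)**2 = ((144 - sqrt(106 - 66)) + 54)**2 = ((144 - sqrt(40)) + 54)**2 = ((144 - 2*sqrt(10)) + 54)**2 = (198 - 2*sqrt(10))**2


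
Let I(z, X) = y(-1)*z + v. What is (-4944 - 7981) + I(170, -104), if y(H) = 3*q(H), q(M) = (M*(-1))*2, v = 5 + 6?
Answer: -11894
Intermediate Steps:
v = 11
q(M) = -2*M (q(M) = -M*2 = -2*M)
y(H) = -6*H (y(H) = 3*(-2*H) = -6*H)
I(z, X) = 11 + 6*z (I(z, X) = (-6*(-1))*z + 11 = 6*z + 11 = 11 + 6*z)
(-4944 - 7981) + I(170, -104) = (-4944 - 7981) + (11 + 6*170) = -12925 + (11 + 1020) = -12925 + 1031 = -11894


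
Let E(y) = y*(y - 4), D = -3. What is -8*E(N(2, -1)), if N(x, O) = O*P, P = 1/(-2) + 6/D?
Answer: 30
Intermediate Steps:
P = -5/2 (P = 1/(-2) + 6/(-3) = 1*(-½) + 6*(-⅓) = -½ - 2 = -5/2 ≈ -2.5000)
N(x, O) = -5*O/2 (N(x, O) = O*(-5/2) = -5*O/2)
E(y) = y*(-4 + y)
-8*E(N(2, -1)) = -8*(-5/2*(-1))*(-4 - 5/2*(-1)) = -20*(-4 + 5/2) = -20*(-3)/2 = -8*(-15/4) = 30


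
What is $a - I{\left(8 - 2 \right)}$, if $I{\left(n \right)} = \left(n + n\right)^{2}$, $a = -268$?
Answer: $-412$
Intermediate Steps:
$I{\left(n \right)} = 4 n^{2}$ ($I{\left(n \right)} = \left(2 n\right)^{2} = 4 n^{2}$)
$a - I{\left(8 - 2 \right)} = -268 - 4 \left(8 - 2\right)^{2} = -268 - 4 \cdot 6^{2} = -268 - 4 \cdot 36 = -268 - 144 = -412$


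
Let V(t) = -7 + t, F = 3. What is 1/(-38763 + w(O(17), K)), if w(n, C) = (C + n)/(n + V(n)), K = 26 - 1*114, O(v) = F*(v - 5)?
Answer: -5/193819 ≈ -2.5797e-5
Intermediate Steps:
O(v) = -15 + 3*v (O(v) = 3*(v - 5) = 3*(-5 + v) = -15 + 3*v)
K = -88 (K = 26 - 114 = -88)
w(n, C) = (C + n)/(-7 + 2*n) (w(n, C) = (C + n)/(n + (-7 + n)) = (C + n)/(-7 + 2*n))
1/(-38763 + w(O(17), K)) = 1/(-38763 + (-88 + (-15 + 3*17))/(-7 + 2*(-15 + 3*17))) = 1/(-38763 + (-88 + (-15 + 51))/(-7 + 2*(-15 + 51))) = 1/(-38763 + (-88 + 36)/(-7 + 2*36)) = 1/(-38763 - 52/(-7 + 72)) = 1/(-38763 - 52/65) = 1/(-38763 + (1/65)*(-52)) = 1/(-38763 - 4/5) = 1/(-193819/5) = -5/193819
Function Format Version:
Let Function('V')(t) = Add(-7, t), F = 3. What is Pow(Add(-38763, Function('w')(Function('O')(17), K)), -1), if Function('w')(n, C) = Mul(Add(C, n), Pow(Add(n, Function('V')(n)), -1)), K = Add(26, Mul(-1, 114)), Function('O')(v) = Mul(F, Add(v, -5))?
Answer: Rational(-5, 193819) ≈ -2.5797e-5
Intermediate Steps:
Function('O')(v) = Add(-15, Mul(3, v)) (Function('O')(v) = Mul(3, Add(v, -5)) = Mul(3, Add(-5, v)) = Add(-15, Mul(3, v)))
K = -88 (K = Add(26, -114) = -88)
Function('w')(n, C) = Mul(Pow(Add(-7, Mul(2, n)), -1), Add(C, n)) (Function('w')(n, C) = Mul(Add(C, n), Pow(Add(n, Add(-7, n)), -1)) = Mul(Add(C, n), Pow(Add(-7, Mul(2, n)), -1)) = Mul(Pow(Add(-7, Mul(2, n)), -1), Add(C, n)))
Pow(Add(-38763, Function('w')(Function('O')(17), K)), -1) = Pow(Add(-38763, Mul(Pow(Add(-7, Mul(2, Add(-15, Mul(3, 17)))), -1), Add(-88, Add(-15, Mul(3, 17))))), -1) = Pow(Add(-38763, Mul(Pow(Add(-7, Mul(2, Add(-15, 51))), -1), Add(-88, Add(-15, 51)))), -1) = Pow(Add(-38763, Mul(Pow(Add(-7, Mul(2, 36)), -1), Add(-88, 36))), -1) = Pow(Add(-38763, Mul(Pow(Add(-7, 72), -1), -52)), -1) = Pow(Add(-38763, Mul(Pow(65, -1), -52)), -1) = Pow(Add(-38763, Mul(Rational(1, 65), -52)), -1) = Pow(Add(-38763, Rational(-4, 5)), -1) = Pow(Rational(-193819, 5), -1) = Rational(-5, 193819)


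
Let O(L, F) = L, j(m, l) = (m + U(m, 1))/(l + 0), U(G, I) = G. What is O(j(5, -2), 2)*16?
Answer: -80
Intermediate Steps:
j(m, l) = 2*m/l (j(m, l) = (m + m)/(l + 0) = (2*m)/l = 2*m/l)
O(j(5, -2), 2)*16 = (2*5/(-2))*16 = (2*5*(-½))*16 = -5*16 = -80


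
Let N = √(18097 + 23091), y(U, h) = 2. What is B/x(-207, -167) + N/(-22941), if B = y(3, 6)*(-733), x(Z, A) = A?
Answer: 1466/167 - 2*√10297/22941 ≈ 8.7696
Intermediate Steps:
B = -1466 (B = 2*(-733) = -1466)
N = 2*√10297 (N = √41188 = 2*√10297 ≈ 202.95)
B/x(-207, -167) + N/(-22941) = -1466/(-167) + (2*√10297)/(-22941) = -1466*(-1/167) + (2*√10297)*(-1/22941) = 1466/167 - 2*√10297/22941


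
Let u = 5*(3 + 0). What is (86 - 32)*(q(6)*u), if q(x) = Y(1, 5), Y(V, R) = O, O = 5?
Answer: 4050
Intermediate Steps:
Y(V, R) = 5
q(x) = 5
u = 15 (u = 5*3 = 15)
(86 - 32)*(q(6)*u) = (86 - 32)*(5*15) = 54*75 = 4050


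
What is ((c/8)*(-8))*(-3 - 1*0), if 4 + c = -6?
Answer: -30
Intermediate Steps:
c = -10 (c = -4 - 6 = -10)
((c/8)*(-8))*(-3 - 1*0) = (-10/8*(-8))*(-3 - 1*0) = (-10*⅛*(-8))*(-3 + 0) = -5/4*(-8)*(-3) = 10*(-3) = -30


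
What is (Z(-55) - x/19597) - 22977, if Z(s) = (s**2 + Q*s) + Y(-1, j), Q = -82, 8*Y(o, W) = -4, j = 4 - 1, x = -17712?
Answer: -605217921/39194 ≈ -15442.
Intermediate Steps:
j = 3
Y(o, W) = -1/2 (Y(o, W) = (1/8)*(-4) = -1/2)
Z(s) = -1/2 + s**2 - 82*s (Z(s) = (s**2 - 82*s) - 1/2 = -1/2 + s**2 - 82*s)
(Z(-55) - x/19597) - 22977 = ((-1/2 + (-55)**2 - 82*(-55)) - (-17712)/19597) - 22977 = ((-1/2 + 3025 + 4510) - (-17712)/19597) - 22977 = (15069/2 - 1*(-17712/19597)) - 22977 = (15069/2 + 17712/19597) - 22977 = 295342617/39194 - 22977 = -605217921/39194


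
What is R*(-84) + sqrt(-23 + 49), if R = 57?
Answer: -4788 + sqrt(26) ≈ -4782.9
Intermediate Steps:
R*(-84) + sqrt(-23 + 49) = 57*(-84) + sqrt(-23 + 49) = -4788 + sqrt(26)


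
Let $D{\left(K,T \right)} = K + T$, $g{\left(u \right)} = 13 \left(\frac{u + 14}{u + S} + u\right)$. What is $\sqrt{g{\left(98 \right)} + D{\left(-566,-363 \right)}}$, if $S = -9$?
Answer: $\frac{\sqrt{2862329}}{89} \approx 19.009$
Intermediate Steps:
$g{\left(u \right)} = 13 u + \frac{13 \left(14 + u\right)}{-9 + u}$ ($g{\left(u \right)} = 13 \left(\frac{u + 14}{u - 9} + u\right) = 13 \left(\frac{14 + u}{-9 + u} + u\right) = 13 \left(u + \frac{14 + u}{-9 + u}\right) = 13 u + \frac{13 \left(14 + u\right)}{-9 + u}$)
$\sqrt{g{\left(98 \right)} + D{\left(-566,-363 \right)}} = \sqrt{\frac{13 \left(14 + 98^{2} - 784\right)}{-9 + 98} - 929} = \sqrt{\frac{13 \left(14 + 9604 - 784\right)}{89} - 929} = \sqrt{13 \cdot \frac{1}{89} \cdot 8834 - 929} = \sqrt{\frac{114842}{89} - 929} = \sqrt{\frac{32161}{89}} = \frac{\sqrt{2862329}}{89}$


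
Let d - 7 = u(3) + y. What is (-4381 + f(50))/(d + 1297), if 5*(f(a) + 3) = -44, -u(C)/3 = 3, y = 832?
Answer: -21964/10635 ≈ -2.0653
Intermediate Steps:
u(C) = -9 (u(C) = -3*3 = -9)
d = 830 (d = 7 + (-9 + 832) = 7 + 823 = 830)
f(a) = -59/5 (f(a) = -3 + (⅕)*(-44) = -3 - 44/5 = -59/5)
(-4381 + f(50))/(d + 1297) = (-4381 - 59/5)/(830 + 1297) = -21964/5/2127 = -21964/5*1/2127 = -21964/10635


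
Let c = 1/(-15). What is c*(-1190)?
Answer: 238/3 ≈ 79.333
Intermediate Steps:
c = -1/15 ≈ -0.066667
c*(-1190) = -1/15*(-1190) = 238/3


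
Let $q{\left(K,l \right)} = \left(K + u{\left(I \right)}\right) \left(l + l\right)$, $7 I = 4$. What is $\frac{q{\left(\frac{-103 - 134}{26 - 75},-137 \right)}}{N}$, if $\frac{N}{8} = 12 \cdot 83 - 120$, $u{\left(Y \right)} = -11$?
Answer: $\frac{20687}{85848} \approx 0.24097$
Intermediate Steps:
$I = \frac{4}{7}$ ($I = \frac{1}{7} \cdot 4 = \frac{4}{7} \approx 0.57143$)
$q{\left(K,l \right)} = 2 l \left(-11 + K\right)$ ($q{\left(K,l \right)} = \left(K - 11\right) \left(l + l\right) = \left(-11 + K\right) 2 l = 2 l \left(-11 + K\right)$)
$N = 7008$ ($N = 8 \left(12 \cdot 83 - 120\right) = 8 \left(996 - 120\right) = 8 \cdot 876 = 7008$)
$\frac{q{\left(\frac{-103 - 134}{26 - 75},-137 \right)}}{N} = \frac{2 \left(-137\right) \left(-11 + \frac{-103 - 134}{26 - 75}\right)}{7008} = 2 \left(-137\right) \left(-11 - \frac{237}{-49}\right) \frac{1}{7008} = 2 \left(-137\right) \left(-11 - - \frac{237}{49}\right) \frac{1}{7008} = 2 \left(-137\right) \left(-11 + \frac{237}{49}\right) \frac{1}{7008} = 2 \left(-137\right) \left(- \frac{302}{49}\right) \frac{1}{7008} = \frac{82748}{49} \cdot \frac{1}{7008} = \frac{20687}{85848}$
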